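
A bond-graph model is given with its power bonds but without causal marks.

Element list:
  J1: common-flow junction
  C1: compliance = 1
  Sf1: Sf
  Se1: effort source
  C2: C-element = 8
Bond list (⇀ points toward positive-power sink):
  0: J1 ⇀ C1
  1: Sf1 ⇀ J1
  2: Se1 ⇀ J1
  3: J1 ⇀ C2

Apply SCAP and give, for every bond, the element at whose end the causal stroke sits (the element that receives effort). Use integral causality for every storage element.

#0 stroke at J1
#1 stroke at Sf1
#2 stroke at J1
#3 stroke at J1

b1 →Sf1  (Sf1 fixes flow; stroke at Sf1)
b2 →J1  (Se1 (Se) sets effort on bond)
b0 →J1  (J1 flow already set via bond 1)
b3 →J1  (J1: bond 1 brought flow, rest push out)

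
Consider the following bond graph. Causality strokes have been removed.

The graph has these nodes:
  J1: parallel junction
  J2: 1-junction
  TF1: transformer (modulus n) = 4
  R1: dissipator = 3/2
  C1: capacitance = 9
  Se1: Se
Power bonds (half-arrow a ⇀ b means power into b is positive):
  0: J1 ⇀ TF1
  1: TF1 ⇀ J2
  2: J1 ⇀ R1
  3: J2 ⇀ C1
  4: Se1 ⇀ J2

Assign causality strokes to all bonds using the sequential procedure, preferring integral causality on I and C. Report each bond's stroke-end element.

β0 stroke→J1
β1 stroke→TF1
β2 stroke→R1
β3 stroke→J2
β4 stroke→J2

bond 4 |J2  (Se1: effort source, stroke at far end)
bond 3 |J2  (C1: C, integral causality)
bond 1 |TF1  (closing 1-jn rule on J2)
bond 0 |J1  (TF1: transformer flips bond 1)
bond 2 |R1  (J1: bond 0 brought effort, rest push out)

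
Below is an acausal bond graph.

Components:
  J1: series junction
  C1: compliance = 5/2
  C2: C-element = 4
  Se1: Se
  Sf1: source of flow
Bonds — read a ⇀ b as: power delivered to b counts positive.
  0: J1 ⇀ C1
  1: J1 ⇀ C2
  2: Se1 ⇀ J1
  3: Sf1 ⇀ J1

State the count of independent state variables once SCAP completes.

β2 |J1  (source Se1 imposes e)
β3 |Sf1  (Sf1: flow source, stroke at near end)
β0 |J1  (1-jn J1 has f-setter on 3)
β1 |J1  (1-jn J1 has f-setter on 3)

2  (C1, C2 all integral)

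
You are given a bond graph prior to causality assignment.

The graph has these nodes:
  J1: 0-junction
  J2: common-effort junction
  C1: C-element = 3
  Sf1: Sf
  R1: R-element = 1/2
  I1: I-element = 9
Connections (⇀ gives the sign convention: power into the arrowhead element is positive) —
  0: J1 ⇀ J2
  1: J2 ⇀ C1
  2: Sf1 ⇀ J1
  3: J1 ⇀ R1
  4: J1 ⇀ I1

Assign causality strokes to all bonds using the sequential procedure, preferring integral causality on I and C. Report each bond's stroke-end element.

#2 stroke at Sf1  (source Sf1 imposes f)
#1 stroke at J2  (C1 outputs effort q/C1)
#0 stroke at J1  (J2: bond 1 brought effort, rest push out)
#3 stroke at R1  (0-jn J1 has e-setter on 0)
#4 stroke at I1  (0-jn J1 has e-setter on 0)

bond 0 stroke at J1
bond 1 stroke at J2
bond 2 stroke at Sf1
bond 3 stroke at R1
bond 4 stroke at I1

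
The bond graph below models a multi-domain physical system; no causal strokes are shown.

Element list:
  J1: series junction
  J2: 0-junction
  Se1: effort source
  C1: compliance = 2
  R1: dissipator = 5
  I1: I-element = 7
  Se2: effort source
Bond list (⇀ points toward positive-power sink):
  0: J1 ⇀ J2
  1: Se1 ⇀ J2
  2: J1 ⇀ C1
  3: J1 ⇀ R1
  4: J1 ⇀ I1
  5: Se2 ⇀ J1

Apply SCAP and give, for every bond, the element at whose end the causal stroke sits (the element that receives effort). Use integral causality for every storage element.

b0 →J1
b1 →J2
b2 →J1
b3 →J1
b4 →I1
b5 →J1

#1 stroke at J2  (Se1 (Se) sets effort on bond)
#5 stroke at J1  (Se2 fixes effort; stroke away)
#0 stroke at J1  (J2 effort already set via bond 1)
#2 stroke at J1  (C1 outputs effort q/C1)
#4 stroke at I1  (I1 integral (f out))
#3 stroke at J1  (J1 flow already set via bond 4)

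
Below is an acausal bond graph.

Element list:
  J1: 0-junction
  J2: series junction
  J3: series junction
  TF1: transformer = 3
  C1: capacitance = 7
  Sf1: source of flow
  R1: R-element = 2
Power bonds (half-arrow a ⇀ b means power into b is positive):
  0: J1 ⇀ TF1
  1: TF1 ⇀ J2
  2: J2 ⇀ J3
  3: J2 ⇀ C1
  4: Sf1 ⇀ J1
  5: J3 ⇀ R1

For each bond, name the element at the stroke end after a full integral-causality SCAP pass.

#0 |J1
#1 |TF1
#2 |J2
#3 |J2
#4 |Sf1
#5 |J3

bond 4 →Sf1  (source Sf1 imposes f)
bond 0 →J1  (J1: last free bond brings effort in)
bond 1 →TF1  (TF TF1: opposite of bond 0)
bond 2 →J2  (common-f at J2 fixed by 1)
bond 3 →J2  (common-f at J2 fixed by 1)
bond 5 →J3  (1-jn J3 has f-setter on 2)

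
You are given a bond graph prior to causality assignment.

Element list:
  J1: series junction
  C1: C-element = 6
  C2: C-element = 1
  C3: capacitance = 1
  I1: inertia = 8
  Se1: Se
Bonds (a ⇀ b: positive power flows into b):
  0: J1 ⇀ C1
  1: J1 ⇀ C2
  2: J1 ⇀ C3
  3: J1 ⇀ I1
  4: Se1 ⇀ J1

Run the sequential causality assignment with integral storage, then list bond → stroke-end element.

bond 0 |J1
bond 1 |J1
bond 2 |J1
bond 3 |I1
bond 4 |J1

#4 stroke at J1  (Se1: effort source, stroke at far end)
#0 stroke at J1  (C1 integral (e out))
#1 stroke at J1  (C2: C, integral causality)
#2 stroke at J1  (C3: C, integral causality)
#3 stroke at I1  (J1: last free bond brings flow in)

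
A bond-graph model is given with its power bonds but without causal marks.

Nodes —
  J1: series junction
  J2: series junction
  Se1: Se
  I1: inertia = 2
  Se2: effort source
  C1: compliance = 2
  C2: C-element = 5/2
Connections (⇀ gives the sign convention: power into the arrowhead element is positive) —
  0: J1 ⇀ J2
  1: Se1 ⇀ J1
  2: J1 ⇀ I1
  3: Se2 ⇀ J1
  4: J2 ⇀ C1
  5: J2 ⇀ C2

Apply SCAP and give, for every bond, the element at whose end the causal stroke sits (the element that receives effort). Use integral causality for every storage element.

#0 stroke at J1
#1 stroke at J1
#2 stroke at I1
#3 stroke at J1
#4 stroke at J2
#5 stroke at J2

b1 |J1  (source Se1 imposes e)
b3 |J1  (Se2: effort source, stroke at far end)
b2 |I1  (prefer integral on I1)
b0 |J1  (J1 flow already set via bond 2)
b4 |J2  (common-f at J2 fixed by 0)
b5 |J2  (J2: bond 0 brought flow, rest push out)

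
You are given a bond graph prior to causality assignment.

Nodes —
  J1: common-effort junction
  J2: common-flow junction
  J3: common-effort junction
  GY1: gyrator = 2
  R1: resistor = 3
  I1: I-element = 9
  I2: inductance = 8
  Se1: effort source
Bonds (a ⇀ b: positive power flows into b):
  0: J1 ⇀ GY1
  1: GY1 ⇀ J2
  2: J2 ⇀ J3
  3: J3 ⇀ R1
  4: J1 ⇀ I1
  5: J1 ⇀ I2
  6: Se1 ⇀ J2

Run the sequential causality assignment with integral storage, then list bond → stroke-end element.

β6 stroke→J2  (Se1 fixes effort; stroke away)
β4 stroke→I1  (I1 integral (f out))
β5 stroke→I2  (I2 integral (f out))
β0 stroke→J1  (only one effort-in slot at J1)
β1 stroke→J2  (GY1: gyrator matches bond 0)
β2 stroke→J3  (closing 1-jn rule on J2)
β3 stroke→R1  (J3 effort already set via bond 2)

#0 →J1
#1 →J2
#2 →J3
#3 →R1
#4 →I1
#5 →I2
#6 →J2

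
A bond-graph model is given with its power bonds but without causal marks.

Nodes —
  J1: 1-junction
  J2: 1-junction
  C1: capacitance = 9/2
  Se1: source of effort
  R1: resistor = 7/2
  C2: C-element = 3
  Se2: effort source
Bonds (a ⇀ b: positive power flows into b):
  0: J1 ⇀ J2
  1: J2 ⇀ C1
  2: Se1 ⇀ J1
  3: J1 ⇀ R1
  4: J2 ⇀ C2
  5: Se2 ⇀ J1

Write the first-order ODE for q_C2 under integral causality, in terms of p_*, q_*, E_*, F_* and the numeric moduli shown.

dq_C2/dt = 2*E_Se1/7 + 2*E_Se2/7 - 4*q_C1/63 - 2*q_C2/21

b2 →J1  (Se1: effort source, stroke at far end)
b5 →J1  (Se2 (Se) sets effort on bond)
b1 →J2  (prefer integral on C1)
b4 →J2  (prefer integral on C2)
b0 →J1  (J2 needs exactly one f-in)
b3 →R1  (J1 needs exactly one f-in)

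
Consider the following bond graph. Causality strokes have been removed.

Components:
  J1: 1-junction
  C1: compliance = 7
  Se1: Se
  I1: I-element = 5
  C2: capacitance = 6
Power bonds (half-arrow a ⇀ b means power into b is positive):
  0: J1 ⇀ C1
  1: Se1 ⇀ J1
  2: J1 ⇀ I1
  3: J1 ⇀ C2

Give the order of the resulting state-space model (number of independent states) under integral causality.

b1 stroke at J1  (Se1: effort source, stroke at far end)
b0 stroke at J1  (prefer integral on C1)
b2 stroke at I1  (I1 integral (f out))
b3 stroke at J1  (common-f at J1 fixed by 2)

3  (C1, C2, I1 all integral)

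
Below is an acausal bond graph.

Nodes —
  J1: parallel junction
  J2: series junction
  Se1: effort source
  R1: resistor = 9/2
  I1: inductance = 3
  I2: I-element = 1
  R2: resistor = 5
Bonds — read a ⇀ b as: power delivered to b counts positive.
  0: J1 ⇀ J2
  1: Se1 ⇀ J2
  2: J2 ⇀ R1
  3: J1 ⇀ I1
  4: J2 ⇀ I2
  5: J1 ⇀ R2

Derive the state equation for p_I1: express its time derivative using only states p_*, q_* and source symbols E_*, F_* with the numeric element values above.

dp_I1/dt = -5*p_I1/3 - 5*p_I2

bond 1 |J2  (source Se1 imposes e)
bond 3 |I1  (I1 integral (f out))
bond 4 |I2  (I2: I, integral causality)
bond 0 |J2  (common-f at J2 fixed by 4)
bond 2 |J2  (J2: bond 4 brought flow, rest push out)
bond 5 |J1  (only one effort-in slot at J1)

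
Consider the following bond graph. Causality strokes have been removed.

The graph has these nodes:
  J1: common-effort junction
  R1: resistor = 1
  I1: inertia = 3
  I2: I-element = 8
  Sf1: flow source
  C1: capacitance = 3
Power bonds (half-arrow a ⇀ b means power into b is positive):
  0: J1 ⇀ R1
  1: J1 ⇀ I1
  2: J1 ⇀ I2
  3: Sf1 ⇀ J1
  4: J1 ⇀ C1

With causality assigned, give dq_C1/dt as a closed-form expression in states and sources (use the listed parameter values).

dq_C1/dt = F_Sf1 - p_I1/3 - p_I2/8 - q_C1/3

bond 3 →Sf1  (source Sf1 imposes f)
bond 1 →I1  (prefer integral on I1)
bond 2 →I2  (I2: I, integral causality)
bond 4 →J1  (C1: C, integral causality)
bond 0 →R1  (0-jn J1 has e-setter on 4)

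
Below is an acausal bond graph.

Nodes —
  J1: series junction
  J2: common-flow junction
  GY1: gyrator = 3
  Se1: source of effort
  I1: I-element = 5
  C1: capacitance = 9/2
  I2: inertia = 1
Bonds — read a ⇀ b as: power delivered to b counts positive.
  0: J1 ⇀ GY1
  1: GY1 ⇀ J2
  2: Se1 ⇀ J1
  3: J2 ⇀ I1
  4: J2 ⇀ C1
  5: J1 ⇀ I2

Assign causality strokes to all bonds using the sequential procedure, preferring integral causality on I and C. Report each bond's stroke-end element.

b2 stroke at J1  (Se1 fixes effort; stroke away)
b3 stroke at I1  (I1 integral (f out))
b1 stroke at J2  (common-f at J2 fixed by 3)
b4 stroke at J2  (J2: bond 3 brought flow, rest push out)
b0 stroke at J1  (through GY1, causality inverts; strokes same side of GY1)
b5 stroke at I2  (J1: last free bond brings flow in)

#0 |J1
#1 |J2
#2 |J1
#3 |I1
#4 |J2
#5 |I2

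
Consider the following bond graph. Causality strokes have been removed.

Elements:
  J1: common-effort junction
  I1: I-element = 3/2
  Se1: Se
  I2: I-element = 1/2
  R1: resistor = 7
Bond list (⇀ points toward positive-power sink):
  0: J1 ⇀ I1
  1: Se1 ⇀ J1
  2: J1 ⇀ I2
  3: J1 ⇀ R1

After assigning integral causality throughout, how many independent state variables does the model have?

2  (I1, I2 all integral)

b1 |J1  (Se1 fixes effort; stroke away)
b0 |I1  (common-e at J1 fixed by 1)
b2 |I2  (common-e at J1 fixed by 1)
b3 |R1  (J1: bond 1 brought effort, rest push out)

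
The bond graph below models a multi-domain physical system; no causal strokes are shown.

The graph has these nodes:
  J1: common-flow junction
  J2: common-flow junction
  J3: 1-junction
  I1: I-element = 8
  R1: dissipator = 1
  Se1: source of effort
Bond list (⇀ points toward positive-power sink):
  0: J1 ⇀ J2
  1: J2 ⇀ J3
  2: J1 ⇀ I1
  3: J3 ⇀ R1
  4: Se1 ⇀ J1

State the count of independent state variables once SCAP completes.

1  (I1 all integral)

b4 |J1  (Se1 fixes effort; stroke away)
b2 |I1  (I1: I, integral causality)
b0 |J1  (J1 flow already set via bond 2)
b1 |J2  (J2 flow already set via bond 0)
b3 |J3  (common-f at J3 fixed by 1)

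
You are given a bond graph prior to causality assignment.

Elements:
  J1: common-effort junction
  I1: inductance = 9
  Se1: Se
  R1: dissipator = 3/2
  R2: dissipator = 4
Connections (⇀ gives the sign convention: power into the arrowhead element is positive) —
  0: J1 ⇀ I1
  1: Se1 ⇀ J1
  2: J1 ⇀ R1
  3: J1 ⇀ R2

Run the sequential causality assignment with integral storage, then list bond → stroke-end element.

bond 0 stroke at I1
bond 1 stroke at J1
bond 2 stroke at R1
bond 3 stroke at R2

β1 stroke→J1  (source Se1 imposes e)
β0 stroke→I1  (J1 effort already set via bond 1)
β2 stroke→R1  (J1: bond 1 brought effort, rest push out)
β3 stroke→R2  (J1 effort already set via bond 1)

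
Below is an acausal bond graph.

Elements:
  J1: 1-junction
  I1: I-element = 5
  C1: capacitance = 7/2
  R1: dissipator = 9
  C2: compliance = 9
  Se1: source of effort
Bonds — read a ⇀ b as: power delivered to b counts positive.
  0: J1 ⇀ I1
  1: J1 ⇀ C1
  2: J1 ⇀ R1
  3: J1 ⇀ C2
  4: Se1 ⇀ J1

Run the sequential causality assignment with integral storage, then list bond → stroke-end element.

β0 |I1
β1 |J1
β2 |J1
β3 |J1
β4 |J1

β4 stroke at J1  (Se1: effort source, stroke at far end)
β0 stroke at I1  (I1 outputs flow p/I1)
β1 stroke at J1  (common-f at J1 fixed by 0)
β2 stroke at J1  (J1: bond 0 brought flow, rest push out)
β3 stroke at J1  (J1 flow already set via bond 0)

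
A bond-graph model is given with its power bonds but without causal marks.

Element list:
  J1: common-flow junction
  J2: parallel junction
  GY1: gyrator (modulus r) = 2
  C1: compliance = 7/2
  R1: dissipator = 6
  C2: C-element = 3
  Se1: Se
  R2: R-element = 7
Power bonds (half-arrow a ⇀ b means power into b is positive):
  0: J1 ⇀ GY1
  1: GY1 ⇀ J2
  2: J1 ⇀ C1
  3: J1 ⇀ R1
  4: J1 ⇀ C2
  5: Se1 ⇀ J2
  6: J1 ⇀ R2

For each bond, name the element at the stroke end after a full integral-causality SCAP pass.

b5 stroke→J2  (Se1: effort source, stroke at far end)
b1 stroke→GY1  (common-e at J2 fixed by 5)
b0 stroke→GY1  (GY1: gyrator matches bond 1)
b2 stroke→J1  (J1: bond 0 brought flow, rest push out)
b3 stroke→J1  (1-jn J1 has f-setter on 0)
b4 stroke→J1  (J1: bond 0 brought flow, rest push out)
b6 stroke→J1  (common-f at J1 fixed by 0)

#0 stroke at GY1
#1 stroke at GY1
#2 stroke at J1
#3 stroke at J1
#4 stroke at J1
#5 stroke at J2
#6 stroke at J1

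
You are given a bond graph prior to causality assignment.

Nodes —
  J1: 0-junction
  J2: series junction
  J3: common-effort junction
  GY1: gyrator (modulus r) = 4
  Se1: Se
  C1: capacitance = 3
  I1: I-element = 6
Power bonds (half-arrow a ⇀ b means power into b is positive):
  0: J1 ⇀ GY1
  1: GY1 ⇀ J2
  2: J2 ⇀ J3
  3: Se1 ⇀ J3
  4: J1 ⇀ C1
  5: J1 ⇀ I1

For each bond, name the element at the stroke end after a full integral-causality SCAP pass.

#3 stroke at J3  (Se1 (Se) sets effort on bond)
#2 stroke at J2  (J3: bond 3 brought effort, rest push out)
#1 stroke at GY1  (only one flow-in slot at J2)
#0 stroke at GY1  (GY1 both-in/both-out from 1)
#4 stroke at J1  (prefer integral on C1)
#5 stroke at I1  (J1: bond 4 brought effort, rest push out)

#0 |GY1
#1 |GY1
#2 |J2
#3 |J3
#4 |J1
#5 |I1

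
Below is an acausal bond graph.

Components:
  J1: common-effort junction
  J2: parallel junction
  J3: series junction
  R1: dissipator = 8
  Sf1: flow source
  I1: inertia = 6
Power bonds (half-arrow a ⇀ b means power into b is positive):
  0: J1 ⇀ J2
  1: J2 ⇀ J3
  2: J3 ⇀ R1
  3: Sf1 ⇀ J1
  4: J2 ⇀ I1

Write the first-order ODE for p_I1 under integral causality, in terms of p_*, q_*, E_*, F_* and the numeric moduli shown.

b3 →Sf1  (source Sf1 imposes f)
b0 →J1  (closing 0-jn rule on J1)
b4 →I1  (prefer integral on I1)
b1 →J2  (J2: last free bond brings effort in)
b2 →J3  (common-f at J3 fixed by 1)

dp_I1/dt = 8*F_Sf1 - 4*p_I1/3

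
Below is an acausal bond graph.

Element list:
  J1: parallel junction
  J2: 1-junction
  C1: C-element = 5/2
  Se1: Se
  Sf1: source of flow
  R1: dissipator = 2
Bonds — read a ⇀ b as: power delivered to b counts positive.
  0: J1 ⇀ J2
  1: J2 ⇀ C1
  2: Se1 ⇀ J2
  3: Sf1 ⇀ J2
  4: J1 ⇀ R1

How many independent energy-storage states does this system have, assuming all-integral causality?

1  (C1 all integral)

b2 |J2  (source Se1 imposes e)
b3 |Sf1  (source Sf1 imposes f)
b0 |J2  (common-f at J2 fixed by 3)
b1 |J2  (J2 flow already set via bond 3)
b4 |J1  (only one effort-in slot at J1)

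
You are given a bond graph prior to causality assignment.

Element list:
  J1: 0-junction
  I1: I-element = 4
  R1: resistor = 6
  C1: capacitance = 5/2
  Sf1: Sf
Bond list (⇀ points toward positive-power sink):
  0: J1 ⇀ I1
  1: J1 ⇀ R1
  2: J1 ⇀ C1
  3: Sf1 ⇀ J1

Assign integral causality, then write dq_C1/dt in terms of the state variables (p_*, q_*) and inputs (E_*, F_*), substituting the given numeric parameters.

dq_C1/dt = F_Sf1 - p_I1/4 - q_C1/15

#3 stroke→Sf1  (Sf1 (Sf) sets flow on bond)
#0 stroke→I1  (prefer integral on I1)
#2 stroke→J1  (prefer integral on C1)
#1 stroke→R1  (0-jn J1 has e-setter on 2)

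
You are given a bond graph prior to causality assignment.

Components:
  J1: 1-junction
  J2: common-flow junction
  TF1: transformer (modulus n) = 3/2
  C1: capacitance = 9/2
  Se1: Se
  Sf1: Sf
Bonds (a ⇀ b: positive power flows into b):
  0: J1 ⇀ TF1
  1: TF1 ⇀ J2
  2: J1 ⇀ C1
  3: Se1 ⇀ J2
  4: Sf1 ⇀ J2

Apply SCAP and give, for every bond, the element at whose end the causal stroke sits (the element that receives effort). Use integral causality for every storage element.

β3 |J2  (Se1: effort source, stroke at far end)
β4 |Sf1  (Sf1 (Sf) sets flow on bond)
β1 |J2  (common-f at J2 fixed by 4)
β0 |TF1  (through TF1, causality passes straight; one stroke at TF1)
β2 |J1  (J1: bond 0 brought flow, rest push out)

β0 stroke→TF1
β1 stroke→J2
β2 stroke→J1
β3 stroke→J2
β4 stroke→Sf1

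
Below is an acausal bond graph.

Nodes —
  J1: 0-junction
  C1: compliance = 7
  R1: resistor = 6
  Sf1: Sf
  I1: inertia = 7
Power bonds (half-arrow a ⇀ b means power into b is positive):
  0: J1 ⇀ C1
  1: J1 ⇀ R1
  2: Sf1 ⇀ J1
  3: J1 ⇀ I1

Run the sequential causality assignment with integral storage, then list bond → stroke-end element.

#2 |Sf1  (Sf1 fixes flow; stroke at Sf1)
#0 |J1  (prefer integral on C1)
#1 |R1  (0-jn J1 has e-setter on 0)
#3 |I1  (common-e at J1 fixed by 0)

β0 stroke at J1
β1 stroke at R1
β2 stroke at Sf1
β3 stroke at I1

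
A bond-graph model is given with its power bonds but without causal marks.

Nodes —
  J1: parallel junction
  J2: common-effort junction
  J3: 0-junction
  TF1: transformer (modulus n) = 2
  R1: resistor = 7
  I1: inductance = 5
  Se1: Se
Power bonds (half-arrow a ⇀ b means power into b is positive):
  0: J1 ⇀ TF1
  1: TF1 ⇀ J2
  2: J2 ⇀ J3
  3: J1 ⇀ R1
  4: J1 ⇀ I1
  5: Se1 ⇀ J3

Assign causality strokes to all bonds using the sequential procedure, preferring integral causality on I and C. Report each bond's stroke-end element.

#5 stroke→J3  (Se1 (Se) sets effort on bond)
#2 stroke→J2  (common-e at J3 fixed by 5)
#1 stroke→TF1  (J2 effort already set via bond 2)
#0 stroke→J1  (through TF1, causality passes straight; one stroke at TF1)
#3 stroke→R1  (common-e at J1 fixed by 0)
#4 stroke→I1  (common-e at J1 fixed by 0)

b0 stroke at J1
b1 stroke at TF1
b2 stroke at J2
b3 stroke at R1
b4 stroke at I1
b5 stroke at J3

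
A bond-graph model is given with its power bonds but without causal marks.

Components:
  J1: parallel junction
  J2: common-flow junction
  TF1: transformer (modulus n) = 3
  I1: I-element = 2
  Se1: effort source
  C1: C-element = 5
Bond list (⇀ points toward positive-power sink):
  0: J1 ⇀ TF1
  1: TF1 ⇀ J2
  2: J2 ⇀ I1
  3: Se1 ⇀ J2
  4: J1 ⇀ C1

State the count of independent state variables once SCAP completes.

bond 3 |J2  (Se1: effort source, stroke at far end)
bond 2 |I1  (I1 outputs flow p/I1)
bond 1 |J2  (common-f at J2 fixed by 2)
bond 0 |TF1  (TF1: transformer flips bond 1)
bond 4 |J1  (only one effort-in slot at J1)

2  (C1, I1 all integral)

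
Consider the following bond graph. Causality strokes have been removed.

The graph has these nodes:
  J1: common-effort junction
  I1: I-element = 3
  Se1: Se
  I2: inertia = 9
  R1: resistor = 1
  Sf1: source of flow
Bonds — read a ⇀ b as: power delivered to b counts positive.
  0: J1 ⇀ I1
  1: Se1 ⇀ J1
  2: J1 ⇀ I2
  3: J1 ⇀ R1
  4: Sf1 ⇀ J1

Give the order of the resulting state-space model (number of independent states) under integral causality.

2  (I1, I2 all integral)

bond 1 |J1  (source Se1 imposes e)
bond 4 |Sf1  (Sf1 (Sf) sets flow on bond)
bond 0 |I1  (common-e at J1 fixed by 1)
bond 2 |I2  (J1: bond 1 brought effort, rest push out)
bond 3 |R1  (common-e at J1 fixed by 1)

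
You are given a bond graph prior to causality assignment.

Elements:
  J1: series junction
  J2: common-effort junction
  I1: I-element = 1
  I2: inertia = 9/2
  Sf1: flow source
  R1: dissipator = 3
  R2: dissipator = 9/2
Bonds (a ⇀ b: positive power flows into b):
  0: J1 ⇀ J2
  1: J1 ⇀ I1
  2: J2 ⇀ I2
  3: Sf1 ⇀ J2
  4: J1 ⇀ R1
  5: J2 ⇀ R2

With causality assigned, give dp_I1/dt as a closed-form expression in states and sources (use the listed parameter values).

dp_I1/dt = -9*F_Sf1/2 - 15*p_I1/2 + p_I2

β3 stroke at Sf1  (Sf1: flow source, stroke at near end)
β1 stroke at I1  (I1 outputs flow p/I1)
β0 stroke at J1  (common-f at J1 fixed by 1)
β4 stroke at J1  (J1 flow already set via bond 1)
β2 stroke at I2  (prefer integral on I2)
β5 stroke at J2  (J2: last free bond brings effort in)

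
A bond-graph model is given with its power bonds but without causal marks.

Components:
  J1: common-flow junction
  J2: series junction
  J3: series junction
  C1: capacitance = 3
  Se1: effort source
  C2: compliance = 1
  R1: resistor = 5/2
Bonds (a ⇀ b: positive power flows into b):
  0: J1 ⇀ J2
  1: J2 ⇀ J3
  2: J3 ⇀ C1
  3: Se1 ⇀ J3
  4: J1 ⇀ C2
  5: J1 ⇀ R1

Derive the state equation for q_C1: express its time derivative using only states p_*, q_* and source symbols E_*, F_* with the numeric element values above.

dq_C1/dt = 2*E_Se1/5 - 2*q_C1/15 - 2*q_C2/5

#3 stroke→J3  (Se1 (Se) sets effort on bond)
#2 stroke→J3  (C1 integral (e out))
#1 stroke→J2  (only one flow-in slot at J3)
#0 stroke→J1  (only one flow-in slot at J2)
#4 stroke→J1  (C2: C, integral causality)
#5 stroke→R1  (only one flow-in slot at J1)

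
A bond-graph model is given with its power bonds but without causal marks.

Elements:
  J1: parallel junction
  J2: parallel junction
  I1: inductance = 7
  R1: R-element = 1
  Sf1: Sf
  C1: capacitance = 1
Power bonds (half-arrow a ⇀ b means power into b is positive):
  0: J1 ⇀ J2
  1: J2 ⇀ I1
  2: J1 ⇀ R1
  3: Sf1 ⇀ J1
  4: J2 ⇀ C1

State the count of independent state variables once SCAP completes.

2  (C1, I1 all integral)

β3 stroke→Sf1  (Sf1: flow source, stroke at near end)
β1 stroke→I1  (prefer integral on I1)
β4 stroke→J2  (C1 outputs effort q/C1)
β0 stroke→J1  (common-e at J2 fixed by 4)
β2 stroke→R1  (common-e at J1 fixed by 0)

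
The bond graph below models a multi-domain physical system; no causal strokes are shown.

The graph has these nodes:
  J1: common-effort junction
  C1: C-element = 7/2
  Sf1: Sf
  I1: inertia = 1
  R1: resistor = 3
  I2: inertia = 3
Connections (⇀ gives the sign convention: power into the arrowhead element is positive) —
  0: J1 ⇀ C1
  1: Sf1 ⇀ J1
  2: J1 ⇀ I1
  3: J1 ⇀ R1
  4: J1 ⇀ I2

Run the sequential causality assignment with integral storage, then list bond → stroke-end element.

β0 |J1
β1 |Sf1
β2 |I1
β3 |R1
β4 |I2

bond 1 stroke at Sf1  (Sf1 (Sf) sets flow on bond)
bond 0 stroke at J1  (prefer integral on C1)
bond 2 stroke at I1  (0-jn J1 has e-setter on 0)
bond 3 stroke at R1  (J1: bond 0 brought effort, rest push out)
bond 4 stroke at I2  (common-e at J1 fixed by 0)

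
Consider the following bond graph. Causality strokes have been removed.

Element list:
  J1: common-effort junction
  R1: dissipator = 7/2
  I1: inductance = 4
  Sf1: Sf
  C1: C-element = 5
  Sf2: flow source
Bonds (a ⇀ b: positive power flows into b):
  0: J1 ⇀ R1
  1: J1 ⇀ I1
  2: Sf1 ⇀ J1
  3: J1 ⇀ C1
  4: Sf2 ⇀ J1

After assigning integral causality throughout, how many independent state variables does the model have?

2  (C1, I1 all integral)

b2 stroke→Sf1  (Sf1: flow source, stroke at near end)
b4 stroke→Sf2  (Sf2: flow source, stroke at near end)
b1 stroke→I1  (prefer integral on I1)
b3 stroke→J1  (prefer integral on C1)
b0 stroke→R1  (J1 effort already set via bond 3)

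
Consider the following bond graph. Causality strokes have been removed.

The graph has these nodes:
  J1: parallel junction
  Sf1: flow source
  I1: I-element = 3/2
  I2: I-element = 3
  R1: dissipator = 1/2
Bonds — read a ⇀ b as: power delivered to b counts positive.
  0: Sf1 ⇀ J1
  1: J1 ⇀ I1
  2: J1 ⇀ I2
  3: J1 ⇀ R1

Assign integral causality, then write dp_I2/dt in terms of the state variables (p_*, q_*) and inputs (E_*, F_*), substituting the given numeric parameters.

dp_I2/dt = F_Sf1/2 - p_I1/3 - p_I2/6

#0 stroke→Sf1  (Sf1 fixes flow; stroke at Sf1)
#1 stroke→I1  (I1 integral (f out))
#2 stroke→I2  (prefer integral on I2)
#3 stroke→J1  (only one effort-in slot at J1)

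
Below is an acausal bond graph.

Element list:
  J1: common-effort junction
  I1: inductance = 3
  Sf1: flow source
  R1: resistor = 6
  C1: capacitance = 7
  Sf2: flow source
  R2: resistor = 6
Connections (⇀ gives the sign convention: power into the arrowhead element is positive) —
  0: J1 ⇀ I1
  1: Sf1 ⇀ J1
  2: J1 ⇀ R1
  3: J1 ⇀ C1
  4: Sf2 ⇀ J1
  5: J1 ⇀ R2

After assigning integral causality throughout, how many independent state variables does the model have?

2  (C1, I1 all integral)

b1 stroke→Sf1  (Sf1: flow source, stroke at near end)
b4 stroke→Sf2  (Sf2: flow source, stroke at near end)
b0 stroke→I1  (I1 integral (f out))
b3 stroke→J1  (C1 outputs effort q/C1)
b2 stroke→R1  (J1: bond 3 brought effort, rest push out)
b5 stroke→R2  (0-jn J1 has e-setter on 3)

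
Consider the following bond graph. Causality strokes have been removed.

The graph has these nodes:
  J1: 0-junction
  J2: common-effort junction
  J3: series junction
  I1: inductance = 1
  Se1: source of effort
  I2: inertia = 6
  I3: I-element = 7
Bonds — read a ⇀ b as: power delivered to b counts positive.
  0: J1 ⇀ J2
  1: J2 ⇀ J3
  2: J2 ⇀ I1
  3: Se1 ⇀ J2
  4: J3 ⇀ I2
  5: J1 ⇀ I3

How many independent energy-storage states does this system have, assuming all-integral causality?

β3 stroke at J2  (source Se1 imposes e)
β0 stroke at J1  (J2: bond 3 brought effort, rest push out)
β1 stroke at J3  (J2: bond 3 brought effort, rest push out)
β2 stroke at I1  (J2 effort already set via bond 3)
β4 stroke at I2  (closing 1-jn rule on J3)
β5 stroke at I3  (0-jn J1 has e-setter on 0)

3  (I1, I2, I3 all integral)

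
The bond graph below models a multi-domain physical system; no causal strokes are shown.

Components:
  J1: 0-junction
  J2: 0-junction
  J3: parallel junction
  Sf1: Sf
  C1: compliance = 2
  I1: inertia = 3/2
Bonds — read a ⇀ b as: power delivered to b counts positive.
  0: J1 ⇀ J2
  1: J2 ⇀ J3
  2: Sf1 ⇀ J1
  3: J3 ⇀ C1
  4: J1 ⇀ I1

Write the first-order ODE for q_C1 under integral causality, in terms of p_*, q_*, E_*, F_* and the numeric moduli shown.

dq_C1/dt = F_Sf1 - 2*p_I1/3

β2 stroke at Sf1  (Sf1: flow source, stroke at near end)
β3 stroke at J3  (C1 integral (e out))
β1 stroke at J2  (J3 effort already set via bond 3)
β0 stroke at J1  (J2 effort already set via bond 1)
β4 stroke at I1  (J1: bond 0 brought effort, rest push out)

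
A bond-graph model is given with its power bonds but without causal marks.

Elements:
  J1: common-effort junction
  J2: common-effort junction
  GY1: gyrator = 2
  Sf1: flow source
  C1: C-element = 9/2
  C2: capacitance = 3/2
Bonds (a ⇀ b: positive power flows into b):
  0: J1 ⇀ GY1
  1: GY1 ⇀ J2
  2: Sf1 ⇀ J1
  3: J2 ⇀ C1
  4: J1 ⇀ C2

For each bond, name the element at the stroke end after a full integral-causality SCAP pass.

β2 stroke at Sf1  (source Sf1 imposes f)
β3 stroke at J2  (C1 integral (e out))
β1 stroke at GY1  (J2 effort already set via bond 3)
β0 stroke at GY1  (GY1: gyrator matches bond 1)
β4 stroke at J1  (J1: last free bond brings effort in)

#0 stroke→GY1
#1 stroke→GY1
#2 stroke→Sf1
#3 stroke→J2
#4 stroke→J1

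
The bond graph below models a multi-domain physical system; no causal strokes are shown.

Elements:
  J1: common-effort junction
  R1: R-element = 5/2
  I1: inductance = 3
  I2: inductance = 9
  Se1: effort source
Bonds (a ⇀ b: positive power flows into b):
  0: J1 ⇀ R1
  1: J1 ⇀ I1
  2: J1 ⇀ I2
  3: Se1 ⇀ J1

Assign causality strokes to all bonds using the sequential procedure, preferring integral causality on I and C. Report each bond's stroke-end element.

β0 →R1
β1 →I1
β2 →I2
β3 →J1

β3 |J1  (Se1 (Se) sets effort on bond)
β0 |R1  (J1 effort already set via bond 3)
β1 |I1  (0-jn J1 has e-setter on 3)
β2 |I2  (J1 effort already set via bond 3)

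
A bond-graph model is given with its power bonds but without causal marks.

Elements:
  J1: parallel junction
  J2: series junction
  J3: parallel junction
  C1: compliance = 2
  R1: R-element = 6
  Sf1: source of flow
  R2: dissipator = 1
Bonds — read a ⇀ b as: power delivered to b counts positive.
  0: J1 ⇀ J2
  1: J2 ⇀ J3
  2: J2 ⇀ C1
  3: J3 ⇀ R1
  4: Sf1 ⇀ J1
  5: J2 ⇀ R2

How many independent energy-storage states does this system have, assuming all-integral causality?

1  (C1 all integral)

bond 4 |Sf1  (Sf1: flow source, stroke at near end)
bond 0 |J1  (only one effort-in slot at J1)
bond 1 |J2  (common-f at J2 fixed by 0)
bond 2 |J2  (J2: bond 0 brought flow, rest push out)
bond 5 |J2  (1-jn J2 has f-setter on 0)
bond 3 |J3  (J3: last free bond brings effort in)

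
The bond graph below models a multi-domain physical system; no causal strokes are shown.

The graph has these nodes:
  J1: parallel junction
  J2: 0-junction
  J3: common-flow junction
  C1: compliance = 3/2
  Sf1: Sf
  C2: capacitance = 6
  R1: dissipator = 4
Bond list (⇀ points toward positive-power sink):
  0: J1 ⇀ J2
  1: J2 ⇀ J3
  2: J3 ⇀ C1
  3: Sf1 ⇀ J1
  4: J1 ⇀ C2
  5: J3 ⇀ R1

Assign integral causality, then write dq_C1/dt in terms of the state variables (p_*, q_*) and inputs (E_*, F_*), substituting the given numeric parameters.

β3 stroke at Sf1  (source Sf1 imposes f)
β2 stroke at J3  (C1: C, integral causality)
β4 stroke at J1  (C2: C, integral causality)
β0 stroke at J2  (0-jn J1 has e-setter on 4)
β1 stroke at J3  (J2: bond 0 brought effort, rest push out)
β5 stroke at R1  (J3 needs exactly one f-in)

dq_C1/dt = -q_C1/6 + q_C2/24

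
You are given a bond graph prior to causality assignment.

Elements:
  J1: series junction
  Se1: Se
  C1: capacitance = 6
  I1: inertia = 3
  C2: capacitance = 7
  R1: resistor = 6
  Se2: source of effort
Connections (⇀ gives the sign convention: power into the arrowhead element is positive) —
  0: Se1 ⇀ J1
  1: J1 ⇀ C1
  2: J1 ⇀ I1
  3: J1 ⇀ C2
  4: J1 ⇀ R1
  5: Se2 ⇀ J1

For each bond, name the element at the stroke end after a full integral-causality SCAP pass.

bond 0 stroke→J1  (Se1 fixes effort; stroke away)
bond 5 stroke→J1  (Se2 fixes effort; stroke away)
bond 1 stroke→J1  (C1 outputs effort q/C1)
bond 2 stroke→I1  (I1: I, integral causality)
bond 3 stroke→J1  (J1: bond 2 brought flow, rest push out)
bond 4 stroke→J1  (J1 flow already set via bond 2)

bond 0 stroke at J1
bond 1 stroke at J1
bond 2 stroke at I1
bond 3 stroke at J1
bond 4 stroke at J1
bond 5 stroke at J1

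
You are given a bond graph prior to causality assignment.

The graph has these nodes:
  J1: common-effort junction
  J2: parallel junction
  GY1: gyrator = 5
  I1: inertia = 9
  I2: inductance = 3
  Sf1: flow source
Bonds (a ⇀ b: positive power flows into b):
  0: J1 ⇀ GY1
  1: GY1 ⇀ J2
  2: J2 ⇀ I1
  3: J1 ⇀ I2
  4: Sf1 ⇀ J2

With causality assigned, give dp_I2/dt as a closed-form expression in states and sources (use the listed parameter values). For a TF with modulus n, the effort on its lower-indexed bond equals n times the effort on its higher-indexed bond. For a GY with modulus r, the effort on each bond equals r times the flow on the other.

β4 stroke at Sf1  (Sf1 fixes flow; stroke at Sf1)
β2 stroke at I1  (I1 outputs flow p/I1)
β1 stroke at J2  (J2: last free bond brings effort in)
β0 stroke at J1  (through GY1, causality inverts; strokes same side of GY1)
β3 stroke at I2  (J1: bond 0 brought effort, rest push out)

dp_I2/dt = -5*F_Sf1 + 5*p_I1/9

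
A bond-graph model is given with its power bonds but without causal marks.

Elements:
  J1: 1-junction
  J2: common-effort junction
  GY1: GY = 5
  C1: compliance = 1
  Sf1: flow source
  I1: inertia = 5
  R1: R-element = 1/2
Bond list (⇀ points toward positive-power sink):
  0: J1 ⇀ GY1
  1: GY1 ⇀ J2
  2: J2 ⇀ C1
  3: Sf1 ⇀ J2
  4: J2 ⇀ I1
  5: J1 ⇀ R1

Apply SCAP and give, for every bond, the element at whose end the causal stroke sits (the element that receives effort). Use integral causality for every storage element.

#3 →Sf1  (source Sf1 imposes f)
#2 →J2  (C1: C, integral causality)
#1 →GY1  (0-jn J2 has e-setter on 2)
#4 →I1  (common-e at J2 fixed by 2)
#0 →GY1  (through GY1, causality inverts; strokes same side of GY1)
#5 →J1  (1-jn J1 has f-setter on 0)

β0 stroke at GY1
β1 stroke at GY1
β2 stroke at J2
β3 stroke at Sf1
β4 stroke at I1
β5 stroke at J1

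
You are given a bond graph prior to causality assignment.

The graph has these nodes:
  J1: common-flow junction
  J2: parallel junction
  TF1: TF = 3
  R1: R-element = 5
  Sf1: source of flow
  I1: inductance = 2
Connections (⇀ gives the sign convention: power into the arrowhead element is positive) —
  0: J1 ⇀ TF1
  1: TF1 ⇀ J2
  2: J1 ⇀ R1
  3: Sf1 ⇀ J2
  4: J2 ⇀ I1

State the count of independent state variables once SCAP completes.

#3 stroke→Sf1  (Sf1: flow source, stroke at near end)
#4 stroke→I1  (I1: I, integral causality)
#1 stroke→J2  (only one effort-in slot at J2)
#0 stroke→TF1  (TF1 one-in-one-out from 1)
#2 stroke→J1  (J1 flow already set via bond 0)

1  (I1 all integral)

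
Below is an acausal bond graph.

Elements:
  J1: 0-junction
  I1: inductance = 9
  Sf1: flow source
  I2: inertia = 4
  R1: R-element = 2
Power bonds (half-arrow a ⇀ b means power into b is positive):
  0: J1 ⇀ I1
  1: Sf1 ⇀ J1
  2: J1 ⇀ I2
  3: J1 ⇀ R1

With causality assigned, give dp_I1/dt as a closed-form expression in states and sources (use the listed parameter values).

bond 1 stroke at Sf1  (Sf1: flow source, stroke at near end)
bond 0 stroke at I1  (I1 integral (f out))
bond 2 stroke at I2  (I2 outputs flow p/I2)
bond 3 stroke at J1  (J1: last free bond brings effort in)

dp_I1/dt = 2*F_Sf1 - 2*p_I1/9 - p_I2/2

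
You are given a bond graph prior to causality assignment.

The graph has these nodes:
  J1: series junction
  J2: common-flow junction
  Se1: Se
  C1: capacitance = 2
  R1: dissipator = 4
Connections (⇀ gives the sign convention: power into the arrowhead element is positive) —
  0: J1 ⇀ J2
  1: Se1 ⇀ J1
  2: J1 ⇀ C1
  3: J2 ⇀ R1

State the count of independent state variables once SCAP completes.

1  (C1 all integral)

β1 →J1  (Se1 (Se) sets effort on bond)
β2 →J1  (C1 integral (e out))
β0 →J2  (only one flow-in slot at J1)
β3 →R1  (J2: last free bond brings flow in)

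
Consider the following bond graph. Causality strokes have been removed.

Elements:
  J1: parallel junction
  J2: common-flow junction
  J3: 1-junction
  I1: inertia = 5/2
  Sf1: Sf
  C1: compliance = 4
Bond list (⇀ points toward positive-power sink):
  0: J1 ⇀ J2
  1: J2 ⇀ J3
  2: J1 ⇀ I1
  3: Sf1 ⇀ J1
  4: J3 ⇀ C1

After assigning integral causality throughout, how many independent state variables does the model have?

b3 stroke→Sf1  (Sf1 (Sf) sets flow on bond)
b2 stroke→I1  (I1 outputs flow p/I1)
b0 stroke→J1  (closing 0-jn rule on J1)
b1 stroke→J2  (common-f at J2 fixed by 0)
b4 stroke→J3  (1-jn J3 has f-setter on 1)

2  (C1, I1 all integral)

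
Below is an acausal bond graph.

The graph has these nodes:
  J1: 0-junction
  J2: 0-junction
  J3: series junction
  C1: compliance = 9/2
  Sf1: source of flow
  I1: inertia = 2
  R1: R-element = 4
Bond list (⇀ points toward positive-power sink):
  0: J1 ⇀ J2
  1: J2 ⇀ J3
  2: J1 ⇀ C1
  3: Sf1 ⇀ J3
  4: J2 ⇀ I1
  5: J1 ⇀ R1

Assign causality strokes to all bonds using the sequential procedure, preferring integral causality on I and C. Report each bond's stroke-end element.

#3 |Sf1  (Sf1 (Sf) sets flow on bond)
#1 |J3  (J3: bond 3 brought flow, rest push out)
#2 |J1  (C1 outputs effort q/C1)
#0 |J2  (J1 effort already set via bond 2)
#5 |R1  (J1 effort already set via bond 2)
#4 |I1  (common-e at J2 fixed by 0)

bond 0 stroke→J2
bond 1 stroke→J3
bond 2 stroke→J1
bond 3 stroke→Sf1
bond 4 stroke→I1
bond 5 stroke→R1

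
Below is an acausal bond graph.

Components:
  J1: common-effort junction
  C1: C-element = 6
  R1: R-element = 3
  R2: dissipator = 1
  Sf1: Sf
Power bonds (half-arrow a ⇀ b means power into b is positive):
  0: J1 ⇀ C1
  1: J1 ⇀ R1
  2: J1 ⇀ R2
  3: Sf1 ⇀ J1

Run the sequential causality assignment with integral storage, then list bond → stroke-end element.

b0 stroke→J1
b1 stroke→R1
b2 stroke→R2
b3 stroke→Sf1

β3 stroke at Sf1  (Sf1: flow source, stroke at near end)
β0 stroke at J1  (C1: C, integral causality)
β1 stroke at R1  (J1 effort already set via bond 0)
β2 stroke at R2  (J1 effort already set via bond 0)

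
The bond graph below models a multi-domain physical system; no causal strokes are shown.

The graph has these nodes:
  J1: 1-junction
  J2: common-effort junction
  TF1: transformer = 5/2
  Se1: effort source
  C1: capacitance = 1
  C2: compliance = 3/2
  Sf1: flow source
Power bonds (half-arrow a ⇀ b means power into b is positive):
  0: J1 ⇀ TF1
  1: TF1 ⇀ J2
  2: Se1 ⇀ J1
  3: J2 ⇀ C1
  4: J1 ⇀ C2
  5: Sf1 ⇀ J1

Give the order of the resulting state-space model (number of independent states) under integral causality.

b2 |J1  (Se1: effort source, stroke at far end)
b5 |Sf1  (Sf1: flow source, stroke at near end)
b0 |J1  (common-f at J1 fixed by 5)
b4 |J1  (J1 flow already set via bond 5)
b1 |TF1  (through TF1, causality passes straight; one stroke at TF1)
b3 |J2  (J2: last free bond brings effort in)

2  (C1, C2 all integral)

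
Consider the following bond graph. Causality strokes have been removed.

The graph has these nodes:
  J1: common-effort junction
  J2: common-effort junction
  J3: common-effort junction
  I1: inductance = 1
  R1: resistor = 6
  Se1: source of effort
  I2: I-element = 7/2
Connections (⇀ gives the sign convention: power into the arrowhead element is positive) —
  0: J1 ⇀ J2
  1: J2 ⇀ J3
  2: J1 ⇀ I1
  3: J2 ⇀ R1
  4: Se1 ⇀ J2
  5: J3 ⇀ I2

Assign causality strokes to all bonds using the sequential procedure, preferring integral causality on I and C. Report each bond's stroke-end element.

#0 |J1
#1 |J3
#2 |I1
#3 |R1
#4 |J2
#5 |I2

bond 4 →J2  (source Se1 imposes e)
bond 0 →J1  (common-e at J2 fixed by 4)
bond 1 →J3  (J2 effort already set via bond 4)
bond 3 →R1  (0-jn J2 has e-setter on 4)
bond 5 →I2  (J3: bond 1 brought effort, rest push out)
bond 2 →I1  (J1 effort already set via bond 0)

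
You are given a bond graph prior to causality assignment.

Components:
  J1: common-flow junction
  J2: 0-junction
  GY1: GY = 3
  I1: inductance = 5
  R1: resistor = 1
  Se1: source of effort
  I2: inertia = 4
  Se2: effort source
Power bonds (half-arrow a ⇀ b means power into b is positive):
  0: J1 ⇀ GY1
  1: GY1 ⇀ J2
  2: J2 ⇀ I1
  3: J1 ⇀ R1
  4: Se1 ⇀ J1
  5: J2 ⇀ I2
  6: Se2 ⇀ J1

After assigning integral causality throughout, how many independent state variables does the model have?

2  (I1, I2 all integral)

β4 stroke→J1  (Se1 fixes effort; stroke away)
β6 stroke→J1  (Se2: effort source, stroke at far end)
β2 stroke→I1  (I1 outputs flow p/I1)
β5 stroke→I2  (prefer integral on I2)
β1 stroke→J2  (only one effort-in slot at J2)
β0 stroke→J1  (through GY1, causality inverts; strokes same side of GY1)
β3 stroke→R1  (J1 needs exactly one f-in)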